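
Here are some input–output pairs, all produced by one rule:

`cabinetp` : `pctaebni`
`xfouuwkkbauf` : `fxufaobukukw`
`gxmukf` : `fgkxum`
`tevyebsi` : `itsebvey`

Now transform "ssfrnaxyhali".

Each output is the input with this applied: reverse the string, then take characters alternately from the front and the back (1st, last, 2nd, 2nd-last, ...).
For "ssfrnaxyhali", step one produces "ilahyxanrfss"; step two turns that into "islsafhrynxa".

islsafhrynxa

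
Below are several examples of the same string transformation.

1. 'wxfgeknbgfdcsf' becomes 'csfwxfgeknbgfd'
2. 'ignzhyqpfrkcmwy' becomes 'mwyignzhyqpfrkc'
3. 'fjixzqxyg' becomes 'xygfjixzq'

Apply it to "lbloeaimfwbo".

wbolbloeaimf

Rule — move the last 3 characters to the front (rotate right by 3).
So "lbloeaimfwbo" becomes "wbolbloeaimf".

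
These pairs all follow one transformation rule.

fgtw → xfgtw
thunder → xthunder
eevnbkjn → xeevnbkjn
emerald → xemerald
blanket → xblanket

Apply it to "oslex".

xoslex

Each output is the input with this applied: prepend "x".
"oslex" → "xoslex".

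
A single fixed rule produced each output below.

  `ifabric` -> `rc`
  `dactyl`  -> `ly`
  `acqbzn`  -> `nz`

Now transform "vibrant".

What's happening: swap each adjacent pair of characters (1↔2, 3↔4, ...), then keep only the last 2 characters.
"vibrant" → "ivrbnat" → "at".

at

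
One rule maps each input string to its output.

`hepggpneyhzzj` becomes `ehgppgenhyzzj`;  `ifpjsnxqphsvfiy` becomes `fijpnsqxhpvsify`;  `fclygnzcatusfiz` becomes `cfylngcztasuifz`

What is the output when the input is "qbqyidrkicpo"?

bqyqdikrciop

Each output is the input with this applied: swap each adjacent pair of characters (1↔2, 3↔4, ...).
"qbqyidrkicpo" → "bqyqdikrciop".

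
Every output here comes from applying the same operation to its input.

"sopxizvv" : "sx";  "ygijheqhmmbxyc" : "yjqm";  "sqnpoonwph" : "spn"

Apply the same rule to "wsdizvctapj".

wic

Rule — move the last 2 characters to the front (rotate right by 2), then keep one character in every 3, starting at position 3 (positions 3rd, 6th, 9th, ...).
So "wsdizvctapj" becomes "wic".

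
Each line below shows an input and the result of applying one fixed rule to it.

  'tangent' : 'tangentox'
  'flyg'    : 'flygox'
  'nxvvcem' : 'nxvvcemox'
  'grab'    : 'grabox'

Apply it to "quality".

In each case the input is transformed by: append "ox".
Applying that to "quality" gives "qualityox".

qualityox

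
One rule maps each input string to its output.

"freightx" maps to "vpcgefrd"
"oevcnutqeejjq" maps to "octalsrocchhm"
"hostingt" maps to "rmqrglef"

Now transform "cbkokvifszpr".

The transformation: shift every letter 2 places backward in the alphabet (wrapping around), then swap the first and last characters.
"cbkokvifszpr" → "azimitgdqxnp" → "pzimitgdqxna".

pzimitgdqxna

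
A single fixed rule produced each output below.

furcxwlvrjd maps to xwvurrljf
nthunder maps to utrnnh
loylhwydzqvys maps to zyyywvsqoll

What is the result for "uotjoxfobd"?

xutooojf

In each case the input is transformed by: sort the characters into reverse alphabetical order, then delete the last 2 characters.
Starting from "uotjoxfobd": after the first operation, "xutooojfdb"; after the second, "xutooojf".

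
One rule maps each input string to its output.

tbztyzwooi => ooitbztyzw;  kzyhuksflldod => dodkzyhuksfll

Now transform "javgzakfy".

kfyjavgza

The rule is to move the last 3 characters to the front (rotate right by 3).
So "javgzakfy" becomes "kfyjavgza".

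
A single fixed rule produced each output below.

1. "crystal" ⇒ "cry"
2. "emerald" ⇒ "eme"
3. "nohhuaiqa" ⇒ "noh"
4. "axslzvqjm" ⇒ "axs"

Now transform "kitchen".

kit

The pattern: keep only the first 3 characters.
On "kitchen" that produces "kit".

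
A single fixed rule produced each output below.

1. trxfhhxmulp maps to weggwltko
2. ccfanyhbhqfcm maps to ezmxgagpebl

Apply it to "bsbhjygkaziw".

Rule — delete the first 2 characters, then shift every letter 1 place backward in the alphabet (wrapping around).
Working it through for "bsbhjygkaziw": intermediate "bhjygkaziw", final "agixfjzyhv".
(Check on "ccfanyhbhqfcm": → "fanyhbhqfcm" → "ezmxgagpebl" ✓)

agixfjzyhv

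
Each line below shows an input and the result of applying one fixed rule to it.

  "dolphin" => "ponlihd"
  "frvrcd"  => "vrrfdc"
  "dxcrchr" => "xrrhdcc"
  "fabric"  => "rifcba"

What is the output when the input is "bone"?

In each case the input is transformed by: sort the characters into reverse alphabetical order.
Applying that to "bone" gives "oneb".

oneb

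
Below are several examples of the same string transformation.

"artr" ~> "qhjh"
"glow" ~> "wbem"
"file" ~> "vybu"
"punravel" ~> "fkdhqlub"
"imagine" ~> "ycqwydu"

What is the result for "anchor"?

The transformation: shift every letter 10 places backward in the alphabet (wrapping around).
On "anchor" that produces "qdsxeh".

qdsxeh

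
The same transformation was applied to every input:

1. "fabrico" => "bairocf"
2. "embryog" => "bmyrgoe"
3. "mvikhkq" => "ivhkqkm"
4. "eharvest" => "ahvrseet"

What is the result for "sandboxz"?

What's happening: move the first character to the end, then swap each adjacent pair of characters (1↔2, 3↔4, ...).
Applying both steps to "sandboxz": "andboxzs", then "nabdxosz".

nabdxosz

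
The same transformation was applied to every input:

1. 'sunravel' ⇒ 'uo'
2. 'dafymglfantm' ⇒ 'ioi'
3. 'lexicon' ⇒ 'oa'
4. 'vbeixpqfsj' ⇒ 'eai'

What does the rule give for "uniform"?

The transformation: shift every letter 3 places forward in the alphabet (wrapping around), then keep only the vowels.
For "uniform", step one produces "xqlirup"; step two turns that into "iu".

iu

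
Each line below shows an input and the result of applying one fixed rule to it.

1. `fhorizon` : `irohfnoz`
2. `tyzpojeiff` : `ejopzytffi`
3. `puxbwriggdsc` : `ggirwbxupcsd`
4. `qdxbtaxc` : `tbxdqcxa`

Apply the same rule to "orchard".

hcrodra

In each case the input is transformed by: move the last 3 characters to the front (rotate right by 3), then reverse the string.
Starting from "orchard": after the first operation, "ardorch"; after the second, "hcrodra".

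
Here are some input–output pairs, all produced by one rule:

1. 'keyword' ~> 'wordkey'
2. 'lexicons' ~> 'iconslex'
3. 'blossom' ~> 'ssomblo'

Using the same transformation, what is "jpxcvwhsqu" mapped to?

cvwhsqujpx

Rule — move the first 3 characters to the end (rotate left by 3).
Applying that to "jpxcvwhsqu" gives "cvwhsqujpx".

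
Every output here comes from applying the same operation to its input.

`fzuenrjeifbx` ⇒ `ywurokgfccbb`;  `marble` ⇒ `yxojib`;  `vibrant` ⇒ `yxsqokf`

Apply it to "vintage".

The pattern: shift every letter 3 places backward in the alphabet (wrapping around), then sort the characters into reverse alphabetical order.
Doing the same to "vintage": "xsqkfdb".

xsqkfdb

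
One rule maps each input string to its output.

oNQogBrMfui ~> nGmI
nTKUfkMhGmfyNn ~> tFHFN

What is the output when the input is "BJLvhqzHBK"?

jHh

Each output is the input with this applied: flip the case of every letter, then keep one character in every 3, starting at position 2 (positions 2nd, 5th, 8th, ...).
So "BJLvhqzHBK" becomes "jHh".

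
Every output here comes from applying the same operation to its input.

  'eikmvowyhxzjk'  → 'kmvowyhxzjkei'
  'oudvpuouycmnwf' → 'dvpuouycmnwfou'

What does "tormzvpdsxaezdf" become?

rmzvpdsxaezdfto

In each case the input is transformed by: move the first 2 characters to the end (rotate left by 2).
Doing the same to "tormzvpdsxaezdf": "rmzvpdsxaezdfto".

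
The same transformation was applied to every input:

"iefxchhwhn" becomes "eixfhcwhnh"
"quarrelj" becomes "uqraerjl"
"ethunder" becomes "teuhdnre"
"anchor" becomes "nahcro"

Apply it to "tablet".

atlbte

What's happening: swap each adjacent pair of characters (1↔2, 3↔4, ...).
"tablet" → "atlbte".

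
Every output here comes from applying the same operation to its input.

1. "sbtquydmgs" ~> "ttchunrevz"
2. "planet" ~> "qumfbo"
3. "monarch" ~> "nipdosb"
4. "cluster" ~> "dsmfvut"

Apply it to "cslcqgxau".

dvtbmydhr

Looking at the pairs, the operation is to shift every letter 1 place forward in the alphabet (wrapping around), then take characters alternately from the front and the back (1st, last, 2nd, 2nd-last, ...).
"cslcqgxau" → "dtmdrhybv" → "dvtbmydhr".
(Check on "monarch": → "npobsdi" → "nipdosb" ✓)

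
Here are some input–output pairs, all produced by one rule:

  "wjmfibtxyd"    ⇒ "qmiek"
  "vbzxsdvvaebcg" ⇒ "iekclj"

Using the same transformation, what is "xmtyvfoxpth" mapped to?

tfmea

The pattern: keep every other character starting from the second (positions 2nd, 4th, 6th, ...), then shift every letter 7 places forward in the alphabet (wrapping around).
Working it through for "xmtyvfoxpth": intermediate "myfxt", final "tfmea".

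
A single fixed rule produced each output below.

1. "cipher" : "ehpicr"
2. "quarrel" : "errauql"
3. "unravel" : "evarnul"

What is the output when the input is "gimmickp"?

kcimmigp

The pattern: move the last character to the front, then reverse the string.
Working it through for "gimmickp": intermediate "pgimmick", final "kcimmigp".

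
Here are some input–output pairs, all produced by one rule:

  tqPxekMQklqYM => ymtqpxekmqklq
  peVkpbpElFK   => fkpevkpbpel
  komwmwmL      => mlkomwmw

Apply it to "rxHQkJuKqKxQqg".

In each case the input is transformed by: move the last 2 characters to the front (rotate right by 2), then convert every letter to lowercase.
For "rxHQkJuKqKxQqg", step one produces "qgrxHQkJuKqKxQ"; step two turns that into "qgrxhqkjukqkxq".

qgrxhqkjukqkxq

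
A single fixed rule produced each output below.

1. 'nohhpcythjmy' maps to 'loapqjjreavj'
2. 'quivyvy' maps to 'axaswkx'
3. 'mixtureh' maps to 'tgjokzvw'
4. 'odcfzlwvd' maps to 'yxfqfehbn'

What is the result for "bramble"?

dngdtco

Rule — shift every letter 2 places forward in the alphabet (wrapping around), then move the last 3 characters to the front (rotate right by 3).
On "bramble": the first step gives "dtcodng", and the second then gives "dngdtco".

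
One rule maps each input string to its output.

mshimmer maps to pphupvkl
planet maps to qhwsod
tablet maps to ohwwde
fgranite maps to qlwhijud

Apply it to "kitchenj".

khqmnlwf

The rule is to shift every letter 3 places forward in the alphabet (wrapping around), then swap the front and back halves of the string.
Applying both steps to "kitchenj": "nlwfkhqm", then "khqmnlwf".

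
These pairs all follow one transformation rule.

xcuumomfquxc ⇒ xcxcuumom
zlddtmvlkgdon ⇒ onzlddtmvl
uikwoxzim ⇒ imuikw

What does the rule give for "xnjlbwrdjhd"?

What's happening: move the last 2 characters to the front (rotate right by 2), then delete the last 3 characters.
"xnjlbwrdjhd" → "hdxnjlbwrdj" → "hdxnjlbw".

hdxnjlbw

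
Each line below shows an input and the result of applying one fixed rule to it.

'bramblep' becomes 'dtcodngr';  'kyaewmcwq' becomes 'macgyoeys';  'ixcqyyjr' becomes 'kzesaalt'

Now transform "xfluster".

What's happening: shift every letter 2 places forward in the alphabet (wrapping around).
Applying that to "xfluster" gives "zhnwuvgt".

zhnwuvgt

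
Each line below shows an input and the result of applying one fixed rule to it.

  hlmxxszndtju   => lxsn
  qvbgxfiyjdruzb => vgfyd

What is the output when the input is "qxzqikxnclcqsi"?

xqknl

In each case the input is transformed by: keep every other character starting from the second (positions 2nd, 4th, 6th, ...), then delete the last 2 characters.
On "qxzqikxnclcqsi": the first step gives "xqknlqi", and the second then gives "xqknl".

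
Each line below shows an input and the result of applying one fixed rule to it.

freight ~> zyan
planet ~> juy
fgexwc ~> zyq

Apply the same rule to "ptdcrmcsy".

The pattern: keep every other character starting from the first (positions 1st, 3rd, 5th, ...), then shift every letter 6 places backward in the alphabet (wrapping around).
For "ptdcrmcsy" the result is "jxlws".

jxlws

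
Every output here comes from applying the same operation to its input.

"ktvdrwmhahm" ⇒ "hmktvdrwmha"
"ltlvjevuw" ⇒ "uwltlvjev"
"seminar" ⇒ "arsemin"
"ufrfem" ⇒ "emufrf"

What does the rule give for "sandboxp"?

xpsandbo

In each case the input is transformed by: move the last 2 characters to the front (rotate right by 2).
Doing the same to "sandboxp": "xpsandbo".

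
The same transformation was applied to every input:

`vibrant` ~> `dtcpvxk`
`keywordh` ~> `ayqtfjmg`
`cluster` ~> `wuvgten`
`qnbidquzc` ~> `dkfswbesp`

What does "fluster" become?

wuvgthn

The transformation: shift every letter 2 places forward in the alphabet (wrapping around), then move the first 2 characters to the end (rotate left by 2).
Working it through for "fluster": intermediate "hnwuvgt", final "wuvgthn".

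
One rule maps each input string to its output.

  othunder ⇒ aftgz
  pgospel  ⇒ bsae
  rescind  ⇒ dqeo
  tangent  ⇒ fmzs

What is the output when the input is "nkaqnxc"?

zwmc

The pattern: shift every letter 12 places forward in the alphabet (wrapping around), then delete the last 3 characters.
Doing the same to "nkaqnxc": "zwmc".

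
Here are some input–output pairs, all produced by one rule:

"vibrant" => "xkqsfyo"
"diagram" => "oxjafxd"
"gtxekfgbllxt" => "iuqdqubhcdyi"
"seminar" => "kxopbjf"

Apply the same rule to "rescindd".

Looking at the pairs, the operation is to shift every letter 3 places backward in the alphabet (wrapping around), then move the last 3 characters to the front (rotate right by 3).
Starting from "rescindd": after the first operation, "obpzfkaa"; after the second, "kaaobpzf".

kaaobpzf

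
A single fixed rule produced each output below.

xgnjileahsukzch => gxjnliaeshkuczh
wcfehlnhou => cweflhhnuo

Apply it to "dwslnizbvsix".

wdlsinbzsvxi

The rule is to swap each adjacent pair of characters (1↔2, 3↔4, ...).
"dwslnizbvsix" → "wdlsinbzsvxi".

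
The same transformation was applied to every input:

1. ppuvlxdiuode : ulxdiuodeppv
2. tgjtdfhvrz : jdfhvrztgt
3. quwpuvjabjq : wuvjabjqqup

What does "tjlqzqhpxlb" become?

Looking at the pairs, the operation is to move the first 3 characters to the end (rotate left by 3), then swap the first and last characters.
For "tjlqzqhpxlb", step one produces "qzqhpxlbtjl"; step two turns that into "lzqhpxlbtjq".

lzqhpxlbtjq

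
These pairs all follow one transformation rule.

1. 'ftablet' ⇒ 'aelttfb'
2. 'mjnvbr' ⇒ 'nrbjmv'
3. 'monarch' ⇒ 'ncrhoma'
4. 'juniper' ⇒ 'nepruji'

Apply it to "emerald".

eladmer

Rule — swap each adjacent pair of characters (1↔2, 3↔4, ...), then move the first 3 characters to the end (rotate left by 3).
"emerald" → "merelad" → "eladmer".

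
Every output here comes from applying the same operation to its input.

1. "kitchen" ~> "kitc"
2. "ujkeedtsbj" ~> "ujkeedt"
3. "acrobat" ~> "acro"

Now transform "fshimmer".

fshim

The pattern: delete the last 3 characters.
Doing the same to "fshimmer": "fshim".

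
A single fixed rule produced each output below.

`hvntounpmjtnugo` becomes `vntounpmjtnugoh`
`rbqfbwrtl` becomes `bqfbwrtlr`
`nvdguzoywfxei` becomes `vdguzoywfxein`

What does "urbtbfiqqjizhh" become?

The transformation: move the first character to the end.
On "urbtbfiqqjizhh" that produces "rbtbfiqqjizhhu".

rbtbfiqqjizhhu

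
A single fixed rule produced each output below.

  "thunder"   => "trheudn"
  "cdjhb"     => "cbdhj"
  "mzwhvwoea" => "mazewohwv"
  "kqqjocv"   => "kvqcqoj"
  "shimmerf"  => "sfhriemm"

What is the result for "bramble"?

berlabm

In each case the input is transformed by: take characters alternately from the front and the back (1st, last, 2nd, 2nd-last, ...).
On "bramble" that produces "berlabm".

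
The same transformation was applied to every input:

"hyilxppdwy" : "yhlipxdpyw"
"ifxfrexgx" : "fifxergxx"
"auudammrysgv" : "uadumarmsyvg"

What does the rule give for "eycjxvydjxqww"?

yejcvxdyxjwqw

What's happening: swap each adjacent pair of characters (1↔2, 3↔4, ...).
On "eycjxvydjxqww" that produces "yejcvxdyxjwqw".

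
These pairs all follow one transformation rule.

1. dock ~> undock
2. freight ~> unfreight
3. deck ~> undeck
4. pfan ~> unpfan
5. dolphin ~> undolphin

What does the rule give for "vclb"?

unvclb

Looking at the pairs, the operation is to prepend "un".
Doing the same to "vclb": "unvclb".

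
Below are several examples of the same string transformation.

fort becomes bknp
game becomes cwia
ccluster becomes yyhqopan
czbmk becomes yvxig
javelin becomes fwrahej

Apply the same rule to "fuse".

bqoa

The rule is to shift every letter 4 places backward in the alphabet (wrapping around).
On "fuse" that produces "bqoa".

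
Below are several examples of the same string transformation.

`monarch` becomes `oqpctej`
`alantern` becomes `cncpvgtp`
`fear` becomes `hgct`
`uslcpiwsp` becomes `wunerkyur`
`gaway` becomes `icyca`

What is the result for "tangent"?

The rule is to shift every letter 2 places forward in the alphabet (wrapping around).
For "tangent" the result is "vcpigpv".

vcpigpv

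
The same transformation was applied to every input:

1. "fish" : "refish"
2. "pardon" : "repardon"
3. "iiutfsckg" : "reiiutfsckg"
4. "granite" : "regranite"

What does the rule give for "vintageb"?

revintageb

The pattern: prepend "re".
Applying that to "vintageb" gives "revintageb".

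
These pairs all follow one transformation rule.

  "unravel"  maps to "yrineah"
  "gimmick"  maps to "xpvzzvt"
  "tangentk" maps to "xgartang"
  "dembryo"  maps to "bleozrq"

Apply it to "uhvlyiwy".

What's happening: reverse the string, then shift every letter 13 places forward in the alphabet (wrapping around) — i.e. ROT13.
Doing the same to "uhvlyiwy": "ljvlyiuh".

ljvlyiuh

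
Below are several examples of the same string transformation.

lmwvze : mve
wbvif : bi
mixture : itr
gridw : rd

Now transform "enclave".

nlv

The pattern: keep every other character starting from the second (positions 2nd, 4th, 6th, ...).
"enclave" → "nlv".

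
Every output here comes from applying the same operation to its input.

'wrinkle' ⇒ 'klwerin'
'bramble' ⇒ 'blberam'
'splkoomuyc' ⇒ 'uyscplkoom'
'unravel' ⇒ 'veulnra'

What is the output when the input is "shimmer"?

mesrhim

The rule is to swap the first and last characters, then move the last 3 characters to the front (rotate right by 3).
For "shimmer", step one produces "rhimmes"; step two turns that into "mesrhim".
(Check on "splkoomuyc": → "cplkoomuys" → "uyscplkoom" ✓)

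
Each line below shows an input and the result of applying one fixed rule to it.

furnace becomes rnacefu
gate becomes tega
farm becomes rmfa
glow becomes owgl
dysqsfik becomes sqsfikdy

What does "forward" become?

rwardfo

Rule — move the first 2 characters to the end (rotate left by 2).
On "forward" that produces "rwardfo".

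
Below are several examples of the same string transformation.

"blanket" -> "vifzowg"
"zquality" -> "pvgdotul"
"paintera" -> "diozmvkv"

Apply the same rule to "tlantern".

The rule is to shift every letter 5 places backward in the alphabet (wrapping around), then move the first 2 characters to the end (rotate left by 2).
Starting from "tlantern": after the first operation, "ogviozmi"; after the second, "viozmiog".

viozmiog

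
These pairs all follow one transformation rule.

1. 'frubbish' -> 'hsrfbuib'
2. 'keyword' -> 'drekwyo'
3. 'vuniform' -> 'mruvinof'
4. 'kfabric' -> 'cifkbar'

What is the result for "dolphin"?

niodplh

Rule — move the last 2 characters to the front (rotate right by 2), then swap each adjacent pair of characters (1↔2, 3↔4, ...).
Starting from "dolphin": after the first operation, "indolph"; after the second, "niodplh".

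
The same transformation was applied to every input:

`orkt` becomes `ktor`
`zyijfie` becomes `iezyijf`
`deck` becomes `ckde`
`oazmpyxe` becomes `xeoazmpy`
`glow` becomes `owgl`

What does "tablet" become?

Rule — move the last 2 characters to the front (rotate right by 2).
"tablet" → "ettabl".

ettabl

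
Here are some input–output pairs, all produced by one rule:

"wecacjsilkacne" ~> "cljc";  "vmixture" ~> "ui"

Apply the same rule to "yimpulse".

lm

The pattern: reverse the string, then keep one character in every 3, starting at position 3 (positions 3rd, 6th, 9th, ...).
Working it through for "yimpulse": intermediate "eslupmiy", final "lm".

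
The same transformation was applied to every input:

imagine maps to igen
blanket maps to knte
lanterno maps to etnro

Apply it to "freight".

What's happening: delete the first 3 characters, then swap each adjacent pair of characters (1↔2, 3↔4, ...).
"freight" → "ight" → "gith".

gith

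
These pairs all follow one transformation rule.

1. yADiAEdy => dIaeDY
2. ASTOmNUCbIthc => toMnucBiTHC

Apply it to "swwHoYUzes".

Rule — delete the first 2 characters, then flip the case of every letter.
"swwHoYUzes" → "wHoYUzes" → "WhOyuZES".

WhOyuZES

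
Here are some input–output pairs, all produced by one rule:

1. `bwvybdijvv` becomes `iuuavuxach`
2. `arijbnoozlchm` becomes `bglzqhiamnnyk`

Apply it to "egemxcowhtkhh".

jggdfdlwbnvgs

The transformation: shift every letter 1 place backward in the alphabet (wrapping around), then move the last 3 characters to the front (rotate right by 3).
Applying both steps to "egemxcowhtkhh": "dfdlwbnvgsjgg", then "jggdfdlwbnvgs".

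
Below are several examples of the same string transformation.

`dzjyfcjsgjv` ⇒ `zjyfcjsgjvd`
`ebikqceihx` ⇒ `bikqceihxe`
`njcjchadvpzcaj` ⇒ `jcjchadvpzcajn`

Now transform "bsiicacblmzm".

In each case the input is transformed by: move the first character to the end.
On "bsiicacblmzm" that produces "siicacblmzmb".

siicacblmzmb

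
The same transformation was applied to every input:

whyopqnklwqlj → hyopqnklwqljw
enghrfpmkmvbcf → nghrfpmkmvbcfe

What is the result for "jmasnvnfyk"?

masnvnfykj

The pattern: move the first character to the end.
For "jmasnvnfyk" the result is "masnvnfykj".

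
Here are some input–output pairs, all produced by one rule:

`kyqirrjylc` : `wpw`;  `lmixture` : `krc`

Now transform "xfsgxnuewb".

dvc

Looking at the pairs, the operation is to keep one character in every 3, starting at position 2 (positions 2nd, 5th, 8th, ...), then shift every letter 2 places backward in the alphabet (wrapping around).
"xfsgxnuewb" → "fxe" → "dvc".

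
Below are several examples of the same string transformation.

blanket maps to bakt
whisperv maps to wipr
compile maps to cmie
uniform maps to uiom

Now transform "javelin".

jvln

The transformation: keep every other character starting from the first (positions 1st, 3rd, 5th, ...).
So "javelin" becomes "jvln".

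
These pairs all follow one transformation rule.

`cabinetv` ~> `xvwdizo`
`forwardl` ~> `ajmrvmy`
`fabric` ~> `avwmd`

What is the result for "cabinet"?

xvwdiz

In each case the input is transformed by: delete the last character, then shift every letter 5 places backward in the alphabet (wrapping around).
On "cabinet": the first step gives "cabine", and the second then gives "xvwdiz".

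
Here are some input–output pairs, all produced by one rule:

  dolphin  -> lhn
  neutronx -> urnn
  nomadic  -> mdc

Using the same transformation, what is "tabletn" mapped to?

The pattern: move the first character to the end, then keep every other character starting from the second (positions 2nd, 4th, 6th, ...).
Starting from "tabletn": after the first operation, "abletnt"; after the second, "ben".

ben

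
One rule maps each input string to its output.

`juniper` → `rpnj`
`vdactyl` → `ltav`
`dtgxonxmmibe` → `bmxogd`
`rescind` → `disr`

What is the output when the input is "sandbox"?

xbns

The transformation: keep every other character starting from the first (positions 1st, 3rd, 5th, ...), then reverse the string.
"sandbox" → "snbx" → "xbns".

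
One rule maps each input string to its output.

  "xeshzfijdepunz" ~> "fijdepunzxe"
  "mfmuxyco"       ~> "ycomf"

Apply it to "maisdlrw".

Each output is the input with this applied: move the first 2 characters to the end (rotate left by 2), then delete the first 3 characters.
Starting from "maisdlrw": after the first operation, "isdlrwma"; after the second, "lrwma".

lrwma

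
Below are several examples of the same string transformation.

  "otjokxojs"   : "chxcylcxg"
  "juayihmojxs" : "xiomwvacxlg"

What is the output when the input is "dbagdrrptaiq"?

rpourffdhowe

Rule — shift every letter 12 places backward in the alphabet (wrapping around).
Doing the same to "dbagdrrptaiq": "rpourffdhowe".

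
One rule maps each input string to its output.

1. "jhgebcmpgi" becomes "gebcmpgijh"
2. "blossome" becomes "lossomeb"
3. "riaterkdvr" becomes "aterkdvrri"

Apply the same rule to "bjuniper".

juniperb

Looking at the pairs, the operation is to swap the front and back halves of the string, then move the last 3 characters to the front (rotate right by 3).
Applying both steps to "bjuniper": "iperbjun", then "juniperb".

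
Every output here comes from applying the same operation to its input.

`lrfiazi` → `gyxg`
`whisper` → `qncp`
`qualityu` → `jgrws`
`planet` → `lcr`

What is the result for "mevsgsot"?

qeqmr

The transformation: delete the first 3 characters, then shift every letter 2 places backward in the alphabet (wrapping around).
Working it through for "mevsgsot": intermediate "sgsot", final "qeqmr".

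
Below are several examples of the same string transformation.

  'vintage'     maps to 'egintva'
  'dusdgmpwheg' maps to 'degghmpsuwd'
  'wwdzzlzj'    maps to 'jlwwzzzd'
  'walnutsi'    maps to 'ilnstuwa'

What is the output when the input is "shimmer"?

himmrse

In each case the input is transformed by: sort the characters into alphabetical order, then move the first character to the end.
For "shimmer", step one produces "ehimmrs"; step two turns that into "himmrse".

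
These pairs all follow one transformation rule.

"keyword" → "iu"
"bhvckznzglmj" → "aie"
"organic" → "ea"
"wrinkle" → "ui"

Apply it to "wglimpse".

Each output is the input with this applied: shift every letter 2 places backward in the alphabet (wrapping around), then keep only the vowels.
"wglimpse" → "uejgknqc" → "ue".

ue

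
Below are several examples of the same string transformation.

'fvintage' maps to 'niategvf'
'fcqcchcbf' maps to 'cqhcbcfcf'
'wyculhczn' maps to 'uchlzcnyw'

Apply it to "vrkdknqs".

The rule is to swap each adjacent pair of characters (1↔2, 3↔4, ...), then move the first 2 characters to the end (rotate left by 2).
For "vrkdknqs", step one produces "rvdknksq"; step two turns that into "dknksqrv".

dknksqrv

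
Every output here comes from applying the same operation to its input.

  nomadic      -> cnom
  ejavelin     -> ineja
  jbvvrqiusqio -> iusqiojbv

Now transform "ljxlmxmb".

Rule — move the first 3 characters to the end (rotate left by 3), then delete the first 3 characters.
Starting from "ljxlmxmb": after the first operation, "lmxmbljx"; after the second, "mbljx".

mbljx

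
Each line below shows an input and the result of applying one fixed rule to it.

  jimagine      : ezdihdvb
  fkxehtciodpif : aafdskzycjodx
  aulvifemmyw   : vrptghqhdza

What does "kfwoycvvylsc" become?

In each case the input is transformed by: take characters alternately from the front and the back (1st, last, 2nd, 2nd-last, ...), then shift every letter 5 places backward in the alphabet (wrapping around).
Starting from "kfwoycvvylsc": after the first operation, "kcfswloyyvcv"; after the second, "fxanrgjttqxq".

fxanrgjttqxq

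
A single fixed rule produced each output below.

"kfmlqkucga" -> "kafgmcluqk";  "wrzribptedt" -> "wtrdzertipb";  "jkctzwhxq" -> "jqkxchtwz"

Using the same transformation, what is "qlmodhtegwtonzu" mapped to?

qulzmnoodthwtge

The pattern: take characters alternately from the front and the back (1st, last, 2nd, 2nd-last, ...).
Doing the same to "qlmodhtegwtonzu": "qulzmnoodthwtge".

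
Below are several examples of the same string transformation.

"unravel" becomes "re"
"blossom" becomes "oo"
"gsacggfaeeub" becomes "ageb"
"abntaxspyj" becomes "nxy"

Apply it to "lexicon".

The pattern: keep one character in every 3, starting at position 3 (positions 3rd, 6th, 9th, ...).
Applying that to "lexicon" gives "xo".

xo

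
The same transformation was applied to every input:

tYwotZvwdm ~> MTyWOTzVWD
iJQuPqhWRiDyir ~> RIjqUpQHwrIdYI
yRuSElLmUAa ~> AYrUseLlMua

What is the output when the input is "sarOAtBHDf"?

FSARoaTbhd

The rule is to move the last character to the front, then flip the case of every letter.
Working it through for "sarOAtBHDf": intermediate "fsarOAtBHD", final "FSARoaTbhd".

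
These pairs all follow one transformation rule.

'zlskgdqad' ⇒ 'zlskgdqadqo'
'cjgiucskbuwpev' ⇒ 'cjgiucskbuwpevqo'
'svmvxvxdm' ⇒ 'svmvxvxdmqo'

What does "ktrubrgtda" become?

ktrubrgtdaqo

What's happening: append "qo".
So "ktrubrgtda" becomes "ktrubrgtdaqo".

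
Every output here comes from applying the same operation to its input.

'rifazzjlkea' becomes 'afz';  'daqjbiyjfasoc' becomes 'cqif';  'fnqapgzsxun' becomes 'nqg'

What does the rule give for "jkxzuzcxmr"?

In each case the input is transformed by: move the last 3 characters to the front (rotate right by 3), then keep one character in every 3, starting at position 3 (positions 3rd, 6th, 9th, ...).
For "jkxzuzcxmr", step one produces "xmrjkxzuzc"; step two turns that into "rxz".

rxz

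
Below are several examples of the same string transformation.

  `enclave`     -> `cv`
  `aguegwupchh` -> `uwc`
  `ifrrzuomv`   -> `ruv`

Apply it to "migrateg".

In each case the input is transformed by: keep one character in every 3, starting at position 3 (positions 3rd, 6th, 9th, ...).
For "migrateg" the result is "gt".

gt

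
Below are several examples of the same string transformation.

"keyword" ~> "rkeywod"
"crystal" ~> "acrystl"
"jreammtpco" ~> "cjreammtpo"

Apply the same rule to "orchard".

The pattern: move the last character to the front, then swap the first and last characters.
For "orchard", step one produces "dorchar"; step two turns that into "rorchad".
(Check on "jreammtpco": → "ojreammtpc" → "cjreammtpo" ✓)

rorchad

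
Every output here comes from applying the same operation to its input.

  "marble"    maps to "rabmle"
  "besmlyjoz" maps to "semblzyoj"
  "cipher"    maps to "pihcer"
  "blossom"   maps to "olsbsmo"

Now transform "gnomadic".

onmgacdi

The rule is to move the first 2 characters to the end (rotate left by 2), then take characters alternately from the front and the back (1st, last, 2nd, 2nd-last, ...).
Starting from "gnomadic": after the first operation, "omadicgn"; after the second, "onmgacdi".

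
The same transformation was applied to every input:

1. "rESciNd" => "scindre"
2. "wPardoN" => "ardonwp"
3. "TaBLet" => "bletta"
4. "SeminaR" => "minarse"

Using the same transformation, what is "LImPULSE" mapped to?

mpulseli

What's happening: move the first 2 characters to the end (rotate left by 2), then convert every letter to lowercase.
Starting from "LImPULSE": after the first operation, "mPULSELI"; after the second, "mpulseli".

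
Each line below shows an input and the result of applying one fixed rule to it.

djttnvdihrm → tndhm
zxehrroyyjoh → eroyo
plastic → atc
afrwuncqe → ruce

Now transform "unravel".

rvl

Each output is the input with this applied: delete the first character, then keep every other character starting from the second (positions 2nd, 4th, 6th, ...).
For "unravel", step one produces "nravel"; step two turns that into "rvl".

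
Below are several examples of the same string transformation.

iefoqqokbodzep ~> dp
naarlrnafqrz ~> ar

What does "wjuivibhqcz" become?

The pattern: keep one character in every 3, starting at position 2 (positions 2nd, 5th, 8th, ...), then keep only the last 2 characters.
Starting from "wjuivibhqcz": after the first operation, "jvhz"; after the second, "hz".

hz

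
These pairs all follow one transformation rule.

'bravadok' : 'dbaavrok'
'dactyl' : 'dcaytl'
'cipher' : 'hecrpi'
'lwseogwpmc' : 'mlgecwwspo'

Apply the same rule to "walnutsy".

snlaywut

Rule — sort the characters into reverse alphabetical order, then swap the front and back halves of the string.
"walnutsy" → "ywutsnla" → "snlaywut".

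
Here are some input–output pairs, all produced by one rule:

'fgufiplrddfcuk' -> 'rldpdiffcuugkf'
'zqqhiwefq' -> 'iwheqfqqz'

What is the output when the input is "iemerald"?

reamledi

Looking at the pairs, the operation is to take characters alternately from the front and the back (1st, last, 2nd, 2nd-last, ...), then reverse the string.
Applying that to "iemerald" gives "reamledi".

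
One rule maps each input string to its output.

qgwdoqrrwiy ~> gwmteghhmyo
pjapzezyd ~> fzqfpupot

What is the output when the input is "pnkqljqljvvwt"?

The pattern: shift every letter 10 places backward in the alphabet (wrapping around).
Applying that to "pnkqljqljvvwt" gives "fdagbzgbzllmj".

fdagbzgbzllmj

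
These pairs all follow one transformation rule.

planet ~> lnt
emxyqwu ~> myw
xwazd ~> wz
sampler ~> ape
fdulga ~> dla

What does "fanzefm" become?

azf

The rule is to keep every other character starting from the second (positions 2nd, 4th, 6th, ...).
For "fanzefm" the result is "azf".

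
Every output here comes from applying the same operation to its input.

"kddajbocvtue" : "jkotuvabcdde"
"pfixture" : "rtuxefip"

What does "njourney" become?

oruyejnn

What's happening: sort the characters into alphabetical order, then swap the front and back halves of the string.
Working it through for "njourney": intermediate "ejnnoruy", final "oruyejnn".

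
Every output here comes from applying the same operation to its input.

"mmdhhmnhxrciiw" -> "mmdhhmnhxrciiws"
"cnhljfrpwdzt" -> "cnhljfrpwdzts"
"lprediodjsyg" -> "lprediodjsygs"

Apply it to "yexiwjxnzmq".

yexiwjxnzmqs

In each case the input is transformed by: append "s".
Doing the same to "yexiwjxnzmq": "yexiwjxnzmqs".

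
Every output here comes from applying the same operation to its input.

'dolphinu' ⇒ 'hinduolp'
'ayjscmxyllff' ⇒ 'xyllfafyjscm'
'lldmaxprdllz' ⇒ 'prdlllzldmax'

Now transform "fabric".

The transformation: swap the first and last characters, then swap the front and back halves of the string.
"fabric" → "rifcab".

rifcab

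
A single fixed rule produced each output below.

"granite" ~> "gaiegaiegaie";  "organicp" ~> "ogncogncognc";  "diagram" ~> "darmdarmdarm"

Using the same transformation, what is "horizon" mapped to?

Looking at the pairs, the operation is to keep every other character starting from the first (positions 1st, 3rd, 5th, ...), then write the whole string 3 times in a row.
"horizon" → "hrznhrznhrzn".

hrznhrznhrzn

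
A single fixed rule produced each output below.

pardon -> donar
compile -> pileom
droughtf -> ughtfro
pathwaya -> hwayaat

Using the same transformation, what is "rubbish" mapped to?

bishub

Each output is the input with this applied: delete the first character, then move the first 2 characters to the end (rotate left by 2).
Applying both steps to "rubbish": "ubbish", then "bishub".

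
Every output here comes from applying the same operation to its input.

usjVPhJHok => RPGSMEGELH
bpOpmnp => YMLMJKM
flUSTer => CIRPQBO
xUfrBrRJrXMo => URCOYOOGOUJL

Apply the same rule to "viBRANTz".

SFYOXKQW

In each case the input is transformed by: shift every letter 3 places backward in the alphabet (wrapping around), then convert every letter to uppercase.
Starting from "viBRANTz": after the first operation, "sfYOXKQw"; after the second, "SFYOXKQW".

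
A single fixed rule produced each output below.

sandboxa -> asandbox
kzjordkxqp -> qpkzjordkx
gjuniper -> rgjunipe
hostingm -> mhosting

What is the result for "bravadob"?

What's happening: swap the front and back halves of the string, then move the first 3 characters to the end (rotate left by 3).
Applying that to "bravadob" gives "bbravado".

bbravado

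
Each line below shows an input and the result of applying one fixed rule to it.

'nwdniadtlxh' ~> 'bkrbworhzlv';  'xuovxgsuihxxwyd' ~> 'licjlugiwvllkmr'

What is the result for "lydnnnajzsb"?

zmrbbboxngp

What's happening: shift every letter 12 places backward in the alphabet (wrapping around).
"lydnnnajzsb" → "zmrbbboxngp".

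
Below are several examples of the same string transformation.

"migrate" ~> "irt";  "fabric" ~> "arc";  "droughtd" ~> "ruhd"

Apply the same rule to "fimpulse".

What's happening: keep every other character starting from the second (positions 2nd, 4th, 6th, ...).
For "fimpulse" the result is "iple".

iple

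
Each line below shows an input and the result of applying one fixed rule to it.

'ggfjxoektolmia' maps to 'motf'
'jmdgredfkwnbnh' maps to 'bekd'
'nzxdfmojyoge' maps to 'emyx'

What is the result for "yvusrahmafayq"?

yaau

In each case the input is transformed by: keep one character in every 3, starting at position 3 (positions 3rd, 6th, 9th, ...), then swap the first and last characters.
Doing the same to "yvusrahmafayq": "yaau".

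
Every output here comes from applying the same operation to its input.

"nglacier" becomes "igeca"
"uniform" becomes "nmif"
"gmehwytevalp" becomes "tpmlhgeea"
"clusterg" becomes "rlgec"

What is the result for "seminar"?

Rule — sort the characters into reverse alphabetical order, then delete the first 3 characters.
Starting from "seminar": after the first operation, "srnmiea"; after the second, "miea".
(Check on "gmehwytevalp": → "ywvtpmlhgeea" → "tpmlhgeea" ✓)

miea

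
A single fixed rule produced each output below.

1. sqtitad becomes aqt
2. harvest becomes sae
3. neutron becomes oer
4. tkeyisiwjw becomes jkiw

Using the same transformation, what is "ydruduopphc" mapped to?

hddp

The transformation: move the last 2 characters to the front (rotate right by 2), then keep one character in every 3, starting at position 1 (positions 1st, 4th, 7th, ...).
Applying both steps to "ydruduopphc": "hcydruduopp", then "hddp".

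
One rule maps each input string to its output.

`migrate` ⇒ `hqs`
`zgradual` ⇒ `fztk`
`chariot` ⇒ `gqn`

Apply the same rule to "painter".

The rule is to keep every other character starting from the second (positions 2nd, 4th, 6th, ...), then shift every letter 1 place backward in the alphabet (wrapping around).
Starting from "painter": after the first operation, "ane"; after the second, "zmd".

zmd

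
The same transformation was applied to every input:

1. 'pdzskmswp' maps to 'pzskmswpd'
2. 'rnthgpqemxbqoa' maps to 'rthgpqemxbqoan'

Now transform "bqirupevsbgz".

birupevsbgzq

Looking at the pairs, the operation is to move the first character to the end, then swap the first and last characters.
Starting from "bqirupevsbgz": after the first operation, "qirupevsbgzb"; after the second, "birupevsbgzq".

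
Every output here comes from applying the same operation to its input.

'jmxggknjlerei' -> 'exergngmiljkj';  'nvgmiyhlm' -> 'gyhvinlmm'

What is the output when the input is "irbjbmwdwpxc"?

The rule is to sort the characters into alphabetical order, then take characters alternately from the front and the back (1st, last, 2nd, 2nd-last, ...).
Applying that to "irbjbmwdwpxc" gives "bxbwcwdripjm".

bxbwcwdripjm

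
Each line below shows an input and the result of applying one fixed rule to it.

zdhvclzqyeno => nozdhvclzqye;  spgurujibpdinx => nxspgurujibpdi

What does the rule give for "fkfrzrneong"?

ngfkfrzrneo

What's happening: move the last 2 characters to the front (rotate right by 2).
"fkfrzrneong" → "ngfkfrzrneo".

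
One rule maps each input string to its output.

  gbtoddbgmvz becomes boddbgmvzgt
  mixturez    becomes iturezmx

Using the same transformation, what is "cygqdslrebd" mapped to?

yqdslrebdcg

The transformation: move the first 2 characters to the end (rotate left by 2), then swap the first and last characters.
Working it through for "cygqdslrebd": intermediate "gqdslrebdcy", final "yqdslrebdcg".
(Check on "gbtoddbgmvz": → "toddbgmvzgb" → "boddbgmvzgt" ✓)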